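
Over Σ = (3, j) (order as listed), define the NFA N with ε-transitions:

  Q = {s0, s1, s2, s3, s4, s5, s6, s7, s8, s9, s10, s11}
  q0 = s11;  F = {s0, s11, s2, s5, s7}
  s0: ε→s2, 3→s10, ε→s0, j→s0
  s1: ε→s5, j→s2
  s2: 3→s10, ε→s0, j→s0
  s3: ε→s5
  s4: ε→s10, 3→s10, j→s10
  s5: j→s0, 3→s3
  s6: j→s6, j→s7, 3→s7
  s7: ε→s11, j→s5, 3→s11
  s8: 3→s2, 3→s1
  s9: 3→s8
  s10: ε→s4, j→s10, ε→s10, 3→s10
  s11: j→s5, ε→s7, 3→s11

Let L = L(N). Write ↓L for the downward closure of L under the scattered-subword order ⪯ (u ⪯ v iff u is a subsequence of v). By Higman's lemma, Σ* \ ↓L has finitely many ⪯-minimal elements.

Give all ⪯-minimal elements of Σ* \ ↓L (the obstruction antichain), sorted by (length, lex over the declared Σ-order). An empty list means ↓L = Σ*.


A = [jj3].

|Q|=12, |F|=5, |δ|=31 (10 ε).
min D↑ (4 st, q0=0, F={3}): 0:3→0,j→1 1:3→1,j→2 2:3→3,j→2 3:3→3,j→3.
'jj3': run [8, 6, 4, 2] end={s10,s4} ∉↓L; 3/3 deletions ∈↓L.
1 words, ⪯-incomp.


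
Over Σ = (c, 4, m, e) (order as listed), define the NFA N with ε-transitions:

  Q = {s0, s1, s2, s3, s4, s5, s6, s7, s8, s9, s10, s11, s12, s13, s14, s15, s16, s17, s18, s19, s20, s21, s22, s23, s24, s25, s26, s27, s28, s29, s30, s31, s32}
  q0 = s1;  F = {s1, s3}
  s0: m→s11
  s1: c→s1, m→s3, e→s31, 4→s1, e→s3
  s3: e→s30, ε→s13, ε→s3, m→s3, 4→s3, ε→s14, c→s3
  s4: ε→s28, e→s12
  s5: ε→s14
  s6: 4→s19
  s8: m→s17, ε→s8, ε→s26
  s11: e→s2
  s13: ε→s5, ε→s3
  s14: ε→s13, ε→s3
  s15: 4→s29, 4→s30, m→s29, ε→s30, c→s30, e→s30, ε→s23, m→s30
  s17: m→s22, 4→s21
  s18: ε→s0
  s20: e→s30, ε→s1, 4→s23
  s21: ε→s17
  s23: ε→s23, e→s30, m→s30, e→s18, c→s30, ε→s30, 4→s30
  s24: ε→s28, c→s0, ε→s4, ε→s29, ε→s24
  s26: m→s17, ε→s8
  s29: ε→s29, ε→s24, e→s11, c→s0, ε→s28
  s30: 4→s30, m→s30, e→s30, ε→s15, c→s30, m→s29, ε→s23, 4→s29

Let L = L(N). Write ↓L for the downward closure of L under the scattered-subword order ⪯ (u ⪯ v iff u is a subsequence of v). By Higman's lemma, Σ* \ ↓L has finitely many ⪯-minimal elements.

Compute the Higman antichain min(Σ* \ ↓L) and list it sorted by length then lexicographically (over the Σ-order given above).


A = [me, ee].

|Q|=33, |F|=2, |δ|=67 (28 ε).
min D↑ (3 st, q0=0, F={2}): 0:c→0,4→0,m→1,e→1 1:c→1,4→1,m→1,e→2 2:c→2,4→2,m→2,e→2 [Hopcroft].
'me': run [18, 16, 12] end={s0,s11,s12,s15,s18,s2,s23,s24,s28,s29,s30,s4} ∉↓L; 2/2 del acc.
'ee': |S_i|=[18, 17, 12] end={s0,s11,s12,s15,s18,s2,s23,s24,s28,s29,s30,s4} — reject; 2/2 single-dels accept.
2 minimals (antichain).


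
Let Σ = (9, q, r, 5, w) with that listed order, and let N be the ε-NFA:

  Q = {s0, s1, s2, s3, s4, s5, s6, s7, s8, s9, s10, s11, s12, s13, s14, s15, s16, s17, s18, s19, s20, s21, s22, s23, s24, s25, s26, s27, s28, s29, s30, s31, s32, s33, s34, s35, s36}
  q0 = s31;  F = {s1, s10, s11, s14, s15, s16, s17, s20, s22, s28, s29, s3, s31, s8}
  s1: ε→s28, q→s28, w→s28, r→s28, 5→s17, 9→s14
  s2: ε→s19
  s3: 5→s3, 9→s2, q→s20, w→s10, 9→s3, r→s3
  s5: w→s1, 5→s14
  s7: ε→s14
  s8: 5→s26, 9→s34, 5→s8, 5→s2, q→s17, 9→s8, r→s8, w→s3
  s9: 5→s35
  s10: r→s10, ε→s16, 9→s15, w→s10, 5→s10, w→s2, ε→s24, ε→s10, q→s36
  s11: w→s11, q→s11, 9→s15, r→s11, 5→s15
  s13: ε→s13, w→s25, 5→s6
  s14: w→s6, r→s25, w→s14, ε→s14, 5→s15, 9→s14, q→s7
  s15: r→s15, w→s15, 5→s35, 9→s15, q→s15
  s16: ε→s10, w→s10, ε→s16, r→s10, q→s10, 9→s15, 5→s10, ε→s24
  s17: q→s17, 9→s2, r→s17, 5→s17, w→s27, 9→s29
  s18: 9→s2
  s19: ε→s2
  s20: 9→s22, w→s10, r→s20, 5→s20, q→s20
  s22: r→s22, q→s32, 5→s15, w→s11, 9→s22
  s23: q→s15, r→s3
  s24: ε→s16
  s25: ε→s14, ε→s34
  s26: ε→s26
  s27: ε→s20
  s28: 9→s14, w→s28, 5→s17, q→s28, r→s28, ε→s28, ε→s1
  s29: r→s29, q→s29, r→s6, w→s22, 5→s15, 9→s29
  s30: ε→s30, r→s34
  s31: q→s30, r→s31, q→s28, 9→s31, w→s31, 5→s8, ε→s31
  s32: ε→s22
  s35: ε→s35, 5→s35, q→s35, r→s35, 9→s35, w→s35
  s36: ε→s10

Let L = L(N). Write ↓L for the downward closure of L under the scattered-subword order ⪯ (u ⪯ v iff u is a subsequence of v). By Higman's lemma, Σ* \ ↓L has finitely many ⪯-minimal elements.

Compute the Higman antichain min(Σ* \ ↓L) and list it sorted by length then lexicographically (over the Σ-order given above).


|Q|=37, |F|=14, |δ|=117 (24 ε).
min D↑ (13 st, q0=0, F={10}): 0:9→0,q→1,r→0,5→2,w→0 1:9→3,q→1,r→1,5→4,w→1 2:9→2,q→4,r→2,5→2,w→5 3:9→3,q→3,r→3,5→6,w→3 4:9→7,q→4,r→4,5→4,w→8 5:9→5,q→8,r→5,5→5,w→9 6:9→6,q→6,r→6,5→10,w→6 7:9→7,q→7,r→7,5→6,w→11 8:9→11,q→8,r→8,5→8,w→9 9:9→6,q→9,r→9,5→9,w→9 10:9→10,q→10,r→10,5→10,w→10 11:9→11,q→11,r→11,5→6,w→12 12:9→6,q→12,r→12,5→6,w→12.
'q955': |S_i|=[27, 23, 13, 2, 1] end={s35} ∉↓L; 4/4 del acc.
'5ww95': |S_i|=[27, 20, 14, 9, 2, 1] end={s35} — reject; 5/5 del acc.
2 minimals (antichain).

Antichain: [q955, 5ww95].


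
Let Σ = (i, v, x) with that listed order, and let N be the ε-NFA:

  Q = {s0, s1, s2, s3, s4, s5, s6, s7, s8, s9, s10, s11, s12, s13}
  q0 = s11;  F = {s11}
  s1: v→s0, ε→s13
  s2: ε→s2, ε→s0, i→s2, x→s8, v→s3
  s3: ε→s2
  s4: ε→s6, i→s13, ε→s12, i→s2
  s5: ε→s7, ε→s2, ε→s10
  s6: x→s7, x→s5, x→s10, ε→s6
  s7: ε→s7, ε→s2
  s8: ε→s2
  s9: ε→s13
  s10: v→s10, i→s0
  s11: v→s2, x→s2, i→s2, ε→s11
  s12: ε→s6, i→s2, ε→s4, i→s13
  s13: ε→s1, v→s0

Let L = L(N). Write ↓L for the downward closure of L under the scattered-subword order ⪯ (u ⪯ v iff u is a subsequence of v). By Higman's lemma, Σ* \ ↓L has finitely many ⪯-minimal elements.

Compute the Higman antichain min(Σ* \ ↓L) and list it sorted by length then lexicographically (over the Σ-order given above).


|Q|=14, |F|=1, |δ|=35 (18 ε).
min D↑ (2 st, q0=0, F={1}): 0:i→1,v→1,x→1 1:i→1,v→1,x→1 (ε-aug+det+¬).
'i': run [5, 4] end={s0,s2,s3,s8} rej; 1/1 del acc.
'v': |S_i|=[5, 4] end={s0,s2,s3,s8} — reject; 1/1 single-dels accept.
'x': N↓-sim [5, 4] end={s0,s2,s3,s8} — reject; 1/1 del acc.
3 obstructions.

min(Σ*\↓L) = [i, v, x].


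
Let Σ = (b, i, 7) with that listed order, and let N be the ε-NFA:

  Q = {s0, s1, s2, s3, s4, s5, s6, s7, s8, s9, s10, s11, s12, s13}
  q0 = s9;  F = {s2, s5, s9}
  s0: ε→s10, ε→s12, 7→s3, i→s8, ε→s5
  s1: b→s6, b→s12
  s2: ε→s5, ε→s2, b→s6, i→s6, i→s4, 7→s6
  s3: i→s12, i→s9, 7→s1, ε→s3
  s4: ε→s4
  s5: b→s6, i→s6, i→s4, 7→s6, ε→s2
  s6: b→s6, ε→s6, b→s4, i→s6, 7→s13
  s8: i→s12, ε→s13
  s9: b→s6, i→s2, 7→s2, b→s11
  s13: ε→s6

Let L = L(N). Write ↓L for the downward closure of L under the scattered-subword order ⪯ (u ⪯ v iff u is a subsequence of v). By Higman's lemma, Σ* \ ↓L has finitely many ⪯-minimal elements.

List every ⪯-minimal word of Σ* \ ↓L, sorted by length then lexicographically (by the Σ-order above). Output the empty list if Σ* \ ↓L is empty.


min(Σ*\↓L) = [b, ii, i7, 7i, 77].

|Q|=14, |F|=3, |δ|=35 (11 ε).
min D↑ (3 st, q0=0, F={1}): 0:b→1,i→2,7→2 1:b→1,i→1,7→1 2:b→1,i→1,7→1.
'b': N↓-sim [7, 4] end={s11,s13,s4,s6} — reject; 1/1 del acc.
'ii': N↓-sim [7, 5, 3] end={s13,s4,s6} — reject; 2/2 deletions ∈↓L.
'i7': |S_i|=[7, 5, 3] end={s13,s4,s6} — reject; 2/2 single-dels accept.
'7i': |S_i|=[7, 5, 3] end={s13,s4,s6} ∉↓L; 2/2 deletions ∈↓L.
'77': N↓-sim [7, 5, 3] end={s13,s4,s6} ∉↓L; 2/2 del acc.
5 words, ⪯-incomp.


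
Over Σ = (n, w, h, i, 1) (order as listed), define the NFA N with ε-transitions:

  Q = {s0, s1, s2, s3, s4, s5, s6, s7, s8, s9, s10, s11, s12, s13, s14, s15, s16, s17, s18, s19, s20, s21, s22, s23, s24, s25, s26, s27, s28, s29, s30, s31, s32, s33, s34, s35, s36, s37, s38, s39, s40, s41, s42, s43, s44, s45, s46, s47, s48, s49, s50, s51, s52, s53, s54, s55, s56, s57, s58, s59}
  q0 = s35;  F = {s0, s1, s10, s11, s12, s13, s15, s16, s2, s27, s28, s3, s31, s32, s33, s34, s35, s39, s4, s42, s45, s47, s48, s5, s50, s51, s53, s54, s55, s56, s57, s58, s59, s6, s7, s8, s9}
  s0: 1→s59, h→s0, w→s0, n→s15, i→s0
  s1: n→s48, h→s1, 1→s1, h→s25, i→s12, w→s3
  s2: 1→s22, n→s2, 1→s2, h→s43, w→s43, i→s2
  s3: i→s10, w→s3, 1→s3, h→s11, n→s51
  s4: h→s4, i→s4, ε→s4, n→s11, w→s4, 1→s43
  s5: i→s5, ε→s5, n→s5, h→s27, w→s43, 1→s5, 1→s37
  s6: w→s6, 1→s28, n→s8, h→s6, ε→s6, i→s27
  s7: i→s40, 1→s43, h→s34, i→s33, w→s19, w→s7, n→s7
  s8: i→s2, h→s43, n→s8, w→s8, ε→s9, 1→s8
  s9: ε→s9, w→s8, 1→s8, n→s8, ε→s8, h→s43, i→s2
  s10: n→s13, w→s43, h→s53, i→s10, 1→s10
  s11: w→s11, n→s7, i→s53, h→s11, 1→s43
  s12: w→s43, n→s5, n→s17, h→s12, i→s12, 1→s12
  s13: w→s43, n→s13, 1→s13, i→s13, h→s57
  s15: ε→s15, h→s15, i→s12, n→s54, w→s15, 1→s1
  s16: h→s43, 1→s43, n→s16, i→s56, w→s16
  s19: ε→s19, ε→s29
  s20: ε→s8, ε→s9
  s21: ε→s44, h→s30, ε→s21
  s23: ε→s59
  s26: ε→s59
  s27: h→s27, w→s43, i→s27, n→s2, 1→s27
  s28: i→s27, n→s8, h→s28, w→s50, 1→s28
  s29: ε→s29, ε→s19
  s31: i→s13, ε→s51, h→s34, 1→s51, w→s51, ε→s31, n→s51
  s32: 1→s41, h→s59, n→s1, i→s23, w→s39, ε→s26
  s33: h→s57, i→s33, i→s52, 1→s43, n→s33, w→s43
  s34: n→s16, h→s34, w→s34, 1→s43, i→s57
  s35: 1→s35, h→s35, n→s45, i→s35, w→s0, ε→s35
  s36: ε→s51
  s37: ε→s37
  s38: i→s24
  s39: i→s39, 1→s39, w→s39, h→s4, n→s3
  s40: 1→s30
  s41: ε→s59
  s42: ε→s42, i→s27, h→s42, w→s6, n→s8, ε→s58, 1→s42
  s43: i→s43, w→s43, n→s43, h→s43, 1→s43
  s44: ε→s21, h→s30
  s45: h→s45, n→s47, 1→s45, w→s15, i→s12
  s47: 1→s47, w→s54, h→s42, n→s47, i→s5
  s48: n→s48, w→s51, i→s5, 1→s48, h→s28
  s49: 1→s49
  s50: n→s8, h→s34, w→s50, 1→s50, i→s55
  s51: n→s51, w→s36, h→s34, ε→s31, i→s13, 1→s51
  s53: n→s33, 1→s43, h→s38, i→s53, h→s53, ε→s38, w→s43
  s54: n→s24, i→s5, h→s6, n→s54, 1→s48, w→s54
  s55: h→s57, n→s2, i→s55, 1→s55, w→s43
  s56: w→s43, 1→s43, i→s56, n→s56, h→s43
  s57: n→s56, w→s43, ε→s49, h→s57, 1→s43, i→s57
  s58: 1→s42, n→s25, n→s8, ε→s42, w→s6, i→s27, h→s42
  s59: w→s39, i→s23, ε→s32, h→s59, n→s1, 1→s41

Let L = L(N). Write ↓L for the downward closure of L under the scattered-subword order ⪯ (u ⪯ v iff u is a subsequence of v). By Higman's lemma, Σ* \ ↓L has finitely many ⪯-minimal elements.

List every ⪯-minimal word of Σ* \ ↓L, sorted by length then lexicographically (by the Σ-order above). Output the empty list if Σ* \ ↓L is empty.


|Q|=60, |F|=37, |δ|=237 (32 ε).
min D↑ (34 st, q0=0, F={11}): 0:n→1,w→2,h→0,i→0,1→0 1:n→3,w→4,h→1,i→5,1→1 2:n→4,w→2,h→2,i→2,1→6 3:n→3,w→7,h→8,i→9,1→3 4:n→7,w→4,h→4,i→5,1→10 5:n→9,w→11,h→5,i→5,1→5 6:n→10,w→12,h→6,i→6,1→6 7:n→7,w→7,h→13,i→9,1→14 8:n→15,w→13,h→8,i→16,1→8 9:n→9,w→11,h→16,i→9,1→9 10:n→14,w→17,h→10,i→5,1→10 11:n→11,w→11,h→11,i→11,1→11 12:n→17,w→12,h→18,i→12,1→12 13:n→15,w→13,h→13,i→16,1→19 14:n→14,w→20,h→19,i→9,1→14 15:n→15,w→15,h→11,i→21,1→15 16:n→21,w→11,h→16,i→16,1→16 17:n→20,w→17,h→22,i→23,1→17 18:n→22,w→18,h→18,i→18,1→11 19:n→15,w→24,h→19,i→16,1→19 20:n→20,w→20,h→25,i→26,1→20 21:n→21,w→11,h→11,i→21,1→21 22:n→27,w→22,h→22,i→28,1→11 23:n→26,w→11,h→28,i→23,1→23 24:n→15,w→24,h→25,i→29,1→24 25:n→30,w→25,h→25,i→31,1→11 26:n→26,w→11,h→31,i→26,1→26 27:n→27,w→27,h→25,i→32,1→11 28:n→32,w→11,h→28,i→28,1→11 29:n→21,w→11,h→31,i→29,1→29 30:n→30,w→30,h→11,i→33,1→11 31:n→33,w→11,h→31,i→31,1→11 32:n→32,w→11,h→31,i→32,1→11 33:n→33,w→11,h→11,i→33,1→11 [Hopcroft].
'niw': |S_i|=[54, 45, 21, 1] end={s43} ∉↓L; 3/3 deletions ∈↓L.
'nnhnh': run [54, 45, 36, 18, 8, 1] end={s43} rej; 5/5 single-dels accept.
'w1wh1': run [54, 49, 45, 31, 18, 3] end={s30,s43,s49} — reject; 5/5 deletions ∈↓L.
3 minimals (antichain).

min(Σ*\↓L) = [niw, nnhnh, w1wh1].


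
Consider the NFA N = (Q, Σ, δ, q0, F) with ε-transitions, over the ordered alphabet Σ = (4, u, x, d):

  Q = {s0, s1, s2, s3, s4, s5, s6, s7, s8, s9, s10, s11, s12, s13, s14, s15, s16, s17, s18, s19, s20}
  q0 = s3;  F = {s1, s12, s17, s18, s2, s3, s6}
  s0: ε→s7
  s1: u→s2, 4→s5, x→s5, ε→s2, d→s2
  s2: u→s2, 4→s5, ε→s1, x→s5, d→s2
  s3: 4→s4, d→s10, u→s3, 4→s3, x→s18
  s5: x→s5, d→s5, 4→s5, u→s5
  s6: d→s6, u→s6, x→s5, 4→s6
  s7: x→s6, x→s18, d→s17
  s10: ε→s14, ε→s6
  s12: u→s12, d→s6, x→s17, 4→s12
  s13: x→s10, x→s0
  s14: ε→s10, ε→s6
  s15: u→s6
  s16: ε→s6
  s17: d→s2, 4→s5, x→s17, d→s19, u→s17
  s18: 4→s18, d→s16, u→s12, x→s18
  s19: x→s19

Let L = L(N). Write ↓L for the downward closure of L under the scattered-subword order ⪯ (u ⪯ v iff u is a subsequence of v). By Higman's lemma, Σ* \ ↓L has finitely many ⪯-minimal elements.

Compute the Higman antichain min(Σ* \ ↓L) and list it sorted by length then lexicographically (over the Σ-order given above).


A = [dx, xux4].

|Q|=21, |F|=7, |δ|=49 (8 ε).
min D↑ (7 st, q0=0, F={4}): 0:4→0,u→0,x→1,d→2 1:4→1,u→3,x→1,d→2 2:4→2,u→2,x→4,d→2 3:4→3,u→3,x→5,d→2 4:4→4,u→4,x→4,d→4 5:4→4,u→5,x→5,d→6 6:4→4,u→6,x→4,d→6 (ε-aug+det+¬).
'dx': |S_i|=[13, 8, 2] end={s19,s5} — reject; 2/2 single-dels accept.
'xux4': N↓-sim [13, 9, 7, 5, 1] end={s5} ∉↓L; 4/4 deletions ∈↓L.
2 obstructions.


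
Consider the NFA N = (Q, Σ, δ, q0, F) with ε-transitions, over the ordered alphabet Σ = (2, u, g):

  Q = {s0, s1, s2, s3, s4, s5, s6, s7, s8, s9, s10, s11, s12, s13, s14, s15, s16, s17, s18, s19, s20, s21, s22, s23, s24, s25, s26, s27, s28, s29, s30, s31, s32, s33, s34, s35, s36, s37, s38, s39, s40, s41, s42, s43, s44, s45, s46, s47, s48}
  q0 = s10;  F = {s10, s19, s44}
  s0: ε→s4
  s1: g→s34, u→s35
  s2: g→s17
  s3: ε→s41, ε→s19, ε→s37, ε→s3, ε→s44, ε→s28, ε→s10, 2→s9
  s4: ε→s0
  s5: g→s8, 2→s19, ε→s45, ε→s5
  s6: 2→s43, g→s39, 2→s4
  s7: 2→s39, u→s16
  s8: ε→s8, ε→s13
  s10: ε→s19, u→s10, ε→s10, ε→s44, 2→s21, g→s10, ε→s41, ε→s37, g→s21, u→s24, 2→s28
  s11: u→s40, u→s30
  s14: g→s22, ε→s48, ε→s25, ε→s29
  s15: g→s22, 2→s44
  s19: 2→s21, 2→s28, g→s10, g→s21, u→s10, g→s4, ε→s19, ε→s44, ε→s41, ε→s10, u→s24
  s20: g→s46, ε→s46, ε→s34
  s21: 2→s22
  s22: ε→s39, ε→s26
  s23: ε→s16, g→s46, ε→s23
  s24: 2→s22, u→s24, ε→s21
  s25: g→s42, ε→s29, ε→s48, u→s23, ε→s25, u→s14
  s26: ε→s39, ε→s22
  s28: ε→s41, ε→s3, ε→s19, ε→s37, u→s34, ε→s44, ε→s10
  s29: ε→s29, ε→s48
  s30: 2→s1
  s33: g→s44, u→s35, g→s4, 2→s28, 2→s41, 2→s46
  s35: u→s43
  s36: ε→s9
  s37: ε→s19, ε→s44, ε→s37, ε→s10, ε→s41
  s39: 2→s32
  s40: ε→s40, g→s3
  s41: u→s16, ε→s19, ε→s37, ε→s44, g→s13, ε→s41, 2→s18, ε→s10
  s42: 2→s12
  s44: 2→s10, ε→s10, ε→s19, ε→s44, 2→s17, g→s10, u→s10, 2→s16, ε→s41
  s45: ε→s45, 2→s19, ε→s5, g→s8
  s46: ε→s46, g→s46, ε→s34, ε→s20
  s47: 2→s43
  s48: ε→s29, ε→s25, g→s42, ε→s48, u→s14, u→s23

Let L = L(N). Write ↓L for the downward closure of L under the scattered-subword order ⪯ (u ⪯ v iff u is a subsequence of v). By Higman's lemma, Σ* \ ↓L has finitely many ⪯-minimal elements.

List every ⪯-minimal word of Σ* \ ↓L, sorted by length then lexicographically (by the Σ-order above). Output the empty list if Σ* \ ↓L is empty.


|Q|=49, |F|=3, |δ|=133 (69 ε).
min D↑ (1 st, q0=0, F={}): 0:2→0,u→0,g→0 (ε-aug+det+¬).
L(D↑) = ∅ ⇒ ↓L = Σ*.

A = [].


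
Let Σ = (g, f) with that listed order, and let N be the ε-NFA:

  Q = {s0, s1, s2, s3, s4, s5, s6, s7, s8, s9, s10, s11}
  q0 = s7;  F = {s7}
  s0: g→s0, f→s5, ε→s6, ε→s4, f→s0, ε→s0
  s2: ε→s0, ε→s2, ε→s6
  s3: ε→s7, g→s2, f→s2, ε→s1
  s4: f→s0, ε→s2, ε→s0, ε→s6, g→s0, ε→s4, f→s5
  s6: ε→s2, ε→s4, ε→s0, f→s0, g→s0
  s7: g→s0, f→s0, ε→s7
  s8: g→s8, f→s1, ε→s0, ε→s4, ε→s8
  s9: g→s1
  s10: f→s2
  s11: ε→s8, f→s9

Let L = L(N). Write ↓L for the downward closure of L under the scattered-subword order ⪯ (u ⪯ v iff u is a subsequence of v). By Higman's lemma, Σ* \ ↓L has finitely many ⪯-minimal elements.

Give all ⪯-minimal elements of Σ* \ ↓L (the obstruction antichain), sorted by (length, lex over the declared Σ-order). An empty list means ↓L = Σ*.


Antichain: [g, f].

|Q|=12, |F|=1, |δ|=37 (20 ε).
min D↑ (2 st, q0=0, F={1}): 0:g→1,f→1 1:g→1,f→1 [Hopcroft].
'g': run [6, 5] end={s0,s2,s4,s5,s6} rej; 1/1 del acc.
'f': |S_i|=[6, 5] end={s0,s2,s4,s5,s6} ∉↓L; 1/1 deletions ∈↓L.
2 words, ⪯-incomp.


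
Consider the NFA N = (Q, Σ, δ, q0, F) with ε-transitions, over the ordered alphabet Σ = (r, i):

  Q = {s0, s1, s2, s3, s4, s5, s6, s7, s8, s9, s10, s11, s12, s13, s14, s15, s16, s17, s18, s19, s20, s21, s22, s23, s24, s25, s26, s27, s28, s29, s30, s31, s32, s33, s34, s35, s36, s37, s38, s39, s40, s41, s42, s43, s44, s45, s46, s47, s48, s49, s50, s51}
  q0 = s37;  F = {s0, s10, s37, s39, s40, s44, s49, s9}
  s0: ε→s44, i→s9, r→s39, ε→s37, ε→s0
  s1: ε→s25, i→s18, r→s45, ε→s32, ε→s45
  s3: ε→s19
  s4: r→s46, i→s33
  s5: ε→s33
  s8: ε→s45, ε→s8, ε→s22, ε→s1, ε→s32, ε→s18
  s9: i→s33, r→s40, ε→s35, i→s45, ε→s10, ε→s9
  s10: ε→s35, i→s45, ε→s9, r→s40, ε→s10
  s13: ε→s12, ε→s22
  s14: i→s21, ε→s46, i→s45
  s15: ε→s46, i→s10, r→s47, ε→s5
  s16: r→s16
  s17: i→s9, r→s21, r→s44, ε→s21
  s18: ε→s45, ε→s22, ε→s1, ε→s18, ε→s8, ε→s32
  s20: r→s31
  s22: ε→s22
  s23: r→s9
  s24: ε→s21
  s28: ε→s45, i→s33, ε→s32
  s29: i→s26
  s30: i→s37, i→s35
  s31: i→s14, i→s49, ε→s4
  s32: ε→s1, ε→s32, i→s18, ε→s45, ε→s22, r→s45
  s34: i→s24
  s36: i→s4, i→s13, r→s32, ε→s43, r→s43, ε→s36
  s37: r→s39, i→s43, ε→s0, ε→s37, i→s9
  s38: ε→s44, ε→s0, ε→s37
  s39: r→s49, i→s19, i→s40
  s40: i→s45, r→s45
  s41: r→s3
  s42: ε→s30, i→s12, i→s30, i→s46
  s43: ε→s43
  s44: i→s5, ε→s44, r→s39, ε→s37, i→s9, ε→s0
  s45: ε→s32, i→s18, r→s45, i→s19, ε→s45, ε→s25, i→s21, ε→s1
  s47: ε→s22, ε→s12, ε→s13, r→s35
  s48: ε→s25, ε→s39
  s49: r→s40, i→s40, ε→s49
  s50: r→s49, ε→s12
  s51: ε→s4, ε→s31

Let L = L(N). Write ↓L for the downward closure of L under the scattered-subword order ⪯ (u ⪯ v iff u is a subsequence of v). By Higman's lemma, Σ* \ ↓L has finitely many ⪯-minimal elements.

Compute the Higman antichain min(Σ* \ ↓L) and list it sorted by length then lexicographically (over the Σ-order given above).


min(Σ*\↓L) = [ii, rir, irr, rrrr, rrri].

|Q|=52, |F|=8, |δ|=123 (66 ε).
min D↑ (6 st, q0=0, F={5}): 0:r→1,i→2 1:r→3,i→4 2:r→4,i→5 3:r→4,i→4 4:r→5,i→5 5:r→5,i→5 [Hopcroft].
'ii': |S_i|=[21, 16, 10] end={s1,s18,s19,s21,s22,s25,s32,s33,s45,s8} — reject; 2/2 del acc.
'rir': N↓-sim [21, 12, 10, 9] end={s1,s18,s19,s21,s22,s25,s32,s45,s8} ∉↓L; 3/3 del acc.
'irr': run [21, 16, 10, 9] end={s1,s18,s19,s21,s22,s25,s32,s45,s8} ∉↓L; 3/3 del acc.
'rrrr': run [21, 12, 11, 10, 9] end={s1,s18,s19,s21,s22,s25,s32,s45,s8} rej; 4/4 deletions ∈↓L.
'rrri': |S_i|=[21, 12, 11, 10, 9] end={s1,s18,s19,s21,s22,s25,s32,s45,s8} — reject; 4/4 deletions ∈↓L.
5 minimals (antichain).


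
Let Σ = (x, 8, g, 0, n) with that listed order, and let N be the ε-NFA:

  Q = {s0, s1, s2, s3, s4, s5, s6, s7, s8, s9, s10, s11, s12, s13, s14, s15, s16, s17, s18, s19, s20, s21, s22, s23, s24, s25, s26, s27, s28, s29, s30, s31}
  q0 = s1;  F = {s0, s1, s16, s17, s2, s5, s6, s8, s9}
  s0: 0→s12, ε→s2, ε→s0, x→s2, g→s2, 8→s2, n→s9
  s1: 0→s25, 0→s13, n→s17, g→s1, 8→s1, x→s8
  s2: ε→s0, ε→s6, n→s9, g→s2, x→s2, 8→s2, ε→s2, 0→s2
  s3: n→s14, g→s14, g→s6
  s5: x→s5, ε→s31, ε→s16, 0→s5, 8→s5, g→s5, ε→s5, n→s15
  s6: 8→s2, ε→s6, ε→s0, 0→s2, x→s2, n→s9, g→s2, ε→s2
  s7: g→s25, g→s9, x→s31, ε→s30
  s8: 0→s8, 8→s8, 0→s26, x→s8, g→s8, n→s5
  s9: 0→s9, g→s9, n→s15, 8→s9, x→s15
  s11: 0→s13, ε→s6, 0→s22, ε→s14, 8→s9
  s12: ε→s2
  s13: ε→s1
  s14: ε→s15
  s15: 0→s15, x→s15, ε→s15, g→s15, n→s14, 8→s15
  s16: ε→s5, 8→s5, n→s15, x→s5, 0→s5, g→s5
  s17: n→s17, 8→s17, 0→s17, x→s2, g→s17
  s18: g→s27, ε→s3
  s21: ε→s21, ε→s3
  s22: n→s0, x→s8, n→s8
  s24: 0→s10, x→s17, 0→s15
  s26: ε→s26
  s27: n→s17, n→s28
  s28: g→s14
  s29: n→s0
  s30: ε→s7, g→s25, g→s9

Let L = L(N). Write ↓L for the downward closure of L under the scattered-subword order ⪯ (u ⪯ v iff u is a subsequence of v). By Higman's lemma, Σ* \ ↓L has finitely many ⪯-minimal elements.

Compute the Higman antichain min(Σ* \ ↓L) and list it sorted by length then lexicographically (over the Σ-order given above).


min(Σ*\↓L) = [xnn, nxnx].

|Q|=32, |F|=9, |δ|=98 (24 ε).
min D↑ (7 st, q0=0, F={5}): 0:x→1,8→0,g→0,0→0,n→2 1:x→1,8→1,g→1,0→1,n→3 2:x→4,8→2,g→2,0→2,n→2 3:x→3,8→3,g→3,0→3,n→5 4:x→4,8→4,g→4,0→4,n→6 5:x→5,8→5,g→5,0→5,n→5 6:x→5,8→6,g→6,0→6,n→5 (ε-aug+det+¬).
'xnn': run [16, 12, 6, 2] end={s14,s15} ∉↓L; 3/3 del acc.
'nxnx': |S_i|=[16, 11, 10, 3, 2] end={s14,s15} — reject; 4/4 del acc.
2 minimals (antichain).


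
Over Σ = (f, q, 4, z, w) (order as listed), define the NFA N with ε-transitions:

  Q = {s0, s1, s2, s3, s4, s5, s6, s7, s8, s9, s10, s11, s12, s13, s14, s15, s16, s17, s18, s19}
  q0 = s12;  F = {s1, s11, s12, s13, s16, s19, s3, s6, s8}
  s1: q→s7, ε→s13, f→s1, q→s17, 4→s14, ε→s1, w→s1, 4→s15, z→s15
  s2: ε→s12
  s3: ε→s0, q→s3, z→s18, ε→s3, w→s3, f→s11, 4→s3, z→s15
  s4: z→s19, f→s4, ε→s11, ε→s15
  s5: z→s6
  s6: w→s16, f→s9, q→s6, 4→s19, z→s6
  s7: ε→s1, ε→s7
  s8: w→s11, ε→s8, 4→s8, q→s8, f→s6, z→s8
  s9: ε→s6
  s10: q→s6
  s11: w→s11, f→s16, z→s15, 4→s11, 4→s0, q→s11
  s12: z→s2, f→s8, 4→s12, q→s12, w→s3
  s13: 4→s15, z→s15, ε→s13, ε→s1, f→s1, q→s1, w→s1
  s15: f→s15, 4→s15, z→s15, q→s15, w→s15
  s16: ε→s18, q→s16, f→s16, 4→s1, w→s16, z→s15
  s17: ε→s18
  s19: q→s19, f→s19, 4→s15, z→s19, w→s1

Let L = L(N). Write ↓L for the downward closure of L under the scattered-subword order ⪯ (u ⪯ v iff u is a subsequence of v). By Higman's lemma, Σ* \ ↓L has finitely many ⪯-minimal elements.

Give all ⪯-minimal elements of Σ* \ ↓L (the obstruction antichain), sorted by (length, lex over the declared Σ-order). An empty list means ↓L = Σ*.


min(Σ*\↓L) = [wz, ff44].

|Q|=20, |F|=9, |δ|=73 (15 ε).
min D↑ (9 st, q0=0, F={5}): 0:f→1,q→0,4→0,z→0,w→2 1:f→3,q→1,4→1,z→1,w→4 2:f→4,q→2,4→2,z→5,w→2 3:f→3,q→3,4→6,z→3,w→7 4:f→7,q→4,4→4,z→5,w→4 5:f→5,q→5,4→5,z→5,w→5 6:f→6,q→6,4→5,z→6,w→8 7:f→7,q→7,4→8,z→5,w→7 8:f→8,q→8,4→5,z→5,w→8.
'wz': |S_i|=[17, 11, 2] end={s15,s18} ∉↓L; 2/2 deletions ∈↓L.
'ff44': run [17, 14, 11, 8, 2] end={s14,s15} rej; 4/4 single-dels accept.
2 minimals (antichain).


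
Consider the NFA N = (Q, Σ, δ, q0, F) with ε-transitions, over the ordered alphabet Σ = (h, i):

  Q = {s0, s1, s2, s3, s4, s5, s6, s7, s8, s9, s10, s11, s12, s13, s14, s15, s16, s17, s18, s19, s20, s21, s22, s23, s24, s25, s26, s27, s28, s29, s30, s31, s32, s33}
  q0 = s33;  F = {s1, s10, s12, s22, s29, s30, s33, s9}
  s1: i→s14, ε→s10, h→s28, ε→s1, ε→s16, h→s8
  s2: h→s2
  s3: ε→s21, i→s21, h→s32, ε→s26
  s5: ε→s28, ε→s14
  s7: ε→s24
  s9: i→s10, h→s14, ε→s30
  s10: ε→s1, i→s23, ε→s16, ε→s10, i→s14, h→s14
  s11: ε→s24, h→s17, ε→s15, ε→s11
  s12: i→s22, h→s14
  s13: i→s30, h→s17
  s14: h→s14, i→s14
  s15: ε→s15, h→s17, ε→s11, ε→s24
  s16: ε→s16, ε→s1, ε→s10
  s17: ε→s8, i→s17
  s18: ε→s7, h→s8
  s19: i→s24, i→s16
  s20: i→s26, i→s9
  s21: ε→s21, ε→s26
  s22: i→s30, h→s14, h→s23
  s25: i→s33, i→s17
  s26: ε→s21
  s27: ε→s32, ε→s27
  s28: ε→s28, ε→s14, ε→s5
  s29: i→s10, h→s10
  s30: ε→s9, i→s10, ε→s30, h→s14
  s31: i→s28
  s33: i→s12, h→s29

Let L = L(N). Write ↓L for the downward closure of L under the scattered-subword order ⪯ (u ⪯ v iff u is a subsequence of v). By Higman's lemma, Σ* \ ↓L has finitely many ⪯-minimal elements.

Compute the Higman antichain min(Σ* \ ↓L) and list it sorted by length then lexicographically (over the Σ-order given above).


|Q|=34, |F|=8, |δ|=70 (33 ε).
min D↑ (7 st, q0=0, F={4}): 0:h→1,i→2 1:h→3,i→3 2:h→4,i→5 3:h→4,i→4 4:h→4,i→4 5:h→4,i→6 6:h→4,i→3 [Hopcroft].
'ih': N↓-sim [14, 12, 5] end={s14,s23,s28,s5,s8} ∉↓L; 2/2 single-dels accept.
'hhh': run [14, 9, 8, 4] end={s14,s28,s5,s8} rej; 3/3 del acc.
'hhi': N↓-sim [14, 9, 8, 2] end={s14,s23} ∉↓L; 3/3 single-dels accept.
'hii': run [14, 9, 8, 2] end={s14,s23} — reject; 3/3 del acc.
'iiiii': N↓-sim [14, 12, 11, 10, 8, 2] end={s14,s23} ∉↓L; 5/5 single-dels accept.
5 obstructions.

A = [ih, hhh, hhi, hii, iiiii].


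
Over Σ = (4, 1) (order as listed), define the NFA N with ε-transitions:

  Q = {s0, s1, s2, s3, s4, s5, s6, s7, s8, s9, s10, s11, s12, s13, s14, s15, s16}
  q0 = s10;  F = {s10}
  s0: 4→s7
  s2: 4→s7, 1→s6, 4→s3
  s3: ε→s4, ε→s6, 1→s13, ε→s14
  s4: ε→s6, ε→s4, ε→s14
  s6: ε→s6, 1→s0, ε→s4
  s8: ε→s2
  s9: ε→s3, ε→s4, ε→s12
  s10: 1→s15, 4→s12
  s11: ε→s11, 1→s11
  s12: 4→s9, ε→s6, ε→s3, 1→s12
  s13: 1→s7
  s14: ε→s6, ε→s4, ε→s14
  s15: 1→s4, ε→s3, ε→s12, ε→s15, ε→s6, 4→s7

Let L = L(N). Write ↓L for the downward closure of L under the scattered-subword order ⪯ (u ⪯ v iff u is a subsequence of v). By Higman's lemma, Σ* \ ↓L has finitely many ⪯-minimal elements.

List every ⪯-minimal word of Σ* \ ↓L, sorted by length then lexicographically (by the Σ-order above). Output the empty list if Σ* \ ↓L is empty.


|Q|=17, |F|=1, |δ|=36 (22 ε).
min D↑ (2 st, q0=0, F={1}): 0:4→1,1→1 1:4→1,1→1 (ε-aug+det+¬).
'4': |S_i|=[11, 9] end={s0,s12,s13,s14,s3,s4,s6,s7,s9} ∉↓L; 1/1 del acc.
'1': run [11, 10] end={s0,s12,s13,s14,s15,s3,s4,s6,s7,s9} ∉↓L; 1/1 single-dels accept.
2 words, ⪯-incomp.

A = [4, 1].


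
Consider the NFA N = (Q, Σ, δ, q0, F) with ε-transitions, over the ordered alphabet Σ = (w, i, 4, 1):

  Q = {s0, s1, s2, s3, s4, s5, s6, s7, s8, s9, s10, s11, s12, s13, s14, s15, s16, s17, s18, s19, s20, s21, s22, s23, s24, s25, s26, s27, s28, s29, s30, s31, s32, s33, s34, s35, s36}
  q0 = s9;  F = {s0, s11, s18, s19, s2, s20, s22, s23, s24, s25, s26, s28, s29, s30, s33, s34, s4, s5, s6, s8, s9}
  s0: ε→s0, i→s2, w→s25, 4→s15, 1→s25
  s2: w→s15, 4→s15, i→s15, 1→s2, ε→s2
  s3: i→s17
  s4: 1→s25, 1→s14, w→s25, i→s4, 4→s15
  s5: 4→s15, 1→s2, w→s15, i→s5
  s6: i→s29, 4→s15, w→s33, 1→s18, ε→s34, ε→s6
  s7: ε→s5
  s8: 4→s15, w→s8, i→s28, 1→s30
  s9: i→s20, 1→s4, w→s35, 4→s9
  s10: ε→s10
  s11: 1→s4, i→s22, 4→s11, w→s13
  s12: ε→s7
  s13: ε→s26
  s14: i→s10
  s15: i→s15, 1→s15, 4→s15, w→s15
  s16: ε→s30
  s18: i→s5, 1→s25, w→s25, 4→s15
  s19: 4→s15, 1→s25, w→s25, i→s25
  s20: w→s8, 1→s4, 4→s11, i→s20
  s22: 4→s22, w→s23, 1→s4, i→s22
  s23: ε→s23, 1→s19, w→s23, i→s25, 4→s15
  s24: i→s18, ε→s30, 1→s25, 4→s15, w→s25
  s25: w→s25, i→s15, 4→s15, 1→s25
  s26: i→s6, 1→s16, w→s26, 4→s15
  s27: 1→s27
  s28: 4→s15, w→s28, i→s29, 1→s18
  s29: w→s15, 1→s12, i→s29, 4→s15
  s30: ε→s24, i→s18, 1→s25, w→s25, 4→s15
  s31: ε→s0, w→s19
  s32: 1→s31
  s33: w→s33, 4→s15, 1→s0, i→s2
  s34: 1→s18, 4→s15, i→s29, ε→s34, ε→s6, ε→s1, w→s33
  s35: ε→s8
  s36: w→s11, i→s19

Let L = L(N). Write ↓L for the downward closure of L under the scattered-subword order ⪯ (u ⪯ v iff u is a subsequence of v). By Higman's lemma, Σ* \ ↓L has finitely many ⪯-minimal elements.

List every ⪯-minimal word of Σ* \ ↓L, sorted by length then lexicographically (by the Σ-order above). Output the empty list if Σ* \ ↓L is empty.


min(Σ*\↓L) = [w4, 14, 1wi, 11i, wiiw, i4iwii].

|Q|=37, |F|=21, |δ|=113 (17 ε).
min D↑ (20 st, q0=0, F={5}): 0:w→1,i→2,4→0,1→3 1:w→1,i→4,4→5,1→6 2:w→1,i→2,4→7,1→3 3:w→8,i→3,4→5,1→8 4:w→4,i→9,4→5,1→10 5:w→5,i→5,4→5,1→5 6:w→8,i→10,4→5,1→8 7:w→11,i→12,4→7,1→3 8:w→8,i→5,4→5,1→8 9:w→5,i→9,4→5,1→13 10:w→8,i→13,4→5,1→8 11:w→11,i→14,4→5,1→6 12:w→15,i→12,4→12,1→3 13:w→5,i→13,4→5,1→16 14:w→17,i→9,4→5,1→10 15:w→15,i→8,4→5,1→18 16:w→5,i→5,4→5,1→16 17:w→17,i→16,4→5,1→19 18:w→8,i→8,4→5,1→8 19:w→8,i→16,4→5,1→8.
'w4': N↓-sim [30, 23, 1] end={s15} — reject; 2/2 del acc.
'14': run [30, 15, 1] end={s15} ∉↓L; 2/2 del acc.
'1wi': |S_i|=[30, 15, 2, 1] end={s15} — reject; 3/3 single-dels accept.
'11i': run [30, 15, 5, 2] end={s10,s15} — reject; 3/3 deletions ∈↓L.
'wiiw': |S_i|=[30, 23, 14, 6, 1] end={s15} rej; 4/4 del acc.
'i4iwii': run [30, 28, 25, 19, 7, 3, 1] end={s15} — reject; 6/6 single-dels accept.
6 minimals (antichain).


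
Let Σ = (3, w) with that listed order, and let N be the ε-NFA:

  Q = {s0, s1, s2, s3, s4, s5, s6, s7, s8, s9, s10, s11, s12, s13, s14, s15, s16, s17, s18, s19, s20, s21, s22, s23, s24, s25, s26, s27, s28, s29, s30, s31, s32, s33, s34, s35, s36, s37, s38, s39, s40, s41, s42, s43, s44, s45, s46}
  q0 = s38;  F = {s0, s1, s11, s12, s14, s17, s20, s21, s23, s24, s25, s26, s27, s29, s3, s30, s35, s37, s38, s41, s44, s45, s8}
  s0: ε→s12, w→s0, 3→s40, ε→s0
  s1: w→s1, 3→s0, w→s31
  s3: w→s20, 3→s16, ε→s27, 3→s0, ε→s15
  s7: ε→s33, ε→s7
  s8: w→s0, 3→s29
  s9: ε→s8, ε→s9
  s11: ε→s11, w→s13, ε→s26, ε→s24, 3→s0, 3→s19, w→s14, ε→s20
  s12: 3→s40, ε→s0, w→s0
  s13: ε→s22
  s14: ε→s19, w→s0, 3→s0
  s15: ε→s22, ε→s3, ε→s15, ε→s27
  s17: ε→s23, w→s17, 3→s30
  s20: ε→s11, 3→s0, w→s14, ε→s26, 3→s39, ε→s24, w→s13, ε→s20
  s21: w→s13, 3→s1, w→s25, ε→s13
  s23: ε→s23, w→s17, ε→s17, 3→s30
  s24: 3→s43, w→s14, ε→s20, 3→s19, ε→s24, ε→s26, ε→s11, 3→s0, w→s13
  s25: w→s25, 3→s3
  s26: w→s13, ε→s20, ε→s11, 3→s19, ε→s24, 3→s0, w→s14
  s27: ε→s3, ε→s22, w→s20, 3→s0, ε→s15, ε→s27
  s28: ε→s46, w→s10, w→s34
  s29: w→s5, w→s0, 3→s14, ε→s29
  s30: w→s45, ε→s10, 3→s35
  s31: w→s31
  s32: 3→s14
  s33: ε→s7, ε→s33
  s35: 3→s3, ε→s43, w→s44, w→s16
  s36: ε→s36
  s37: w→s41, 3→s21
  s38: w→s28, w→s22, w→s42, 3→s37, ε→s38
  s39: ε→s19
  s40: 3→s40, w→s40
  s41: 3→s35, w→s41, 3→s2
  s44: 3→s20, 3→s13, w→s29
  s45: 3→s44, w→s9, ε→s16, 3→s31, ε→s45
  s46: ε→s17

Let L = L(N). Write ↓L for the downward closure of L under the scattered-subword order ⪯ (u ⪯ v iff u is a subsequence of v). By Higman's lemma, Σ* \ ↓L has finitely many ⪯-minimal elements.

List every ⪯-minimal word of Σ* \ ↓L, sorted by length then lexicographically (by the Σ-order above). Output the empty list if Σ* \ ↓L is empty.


|Q|=47, |F|=23, |δ|=121 (50 ε).
min D↑ (18 st, q0=0, F={14}): 0:3→1,w→2 1:3→3,w→4 2:3→5,w→2 3:3→6,w→7 4:3→8,w→4 5:3→8,w→9 6:3→10,w→6 7:3→11,w→7 8:3→11,w→12 9:3→12,w→13 10:3→14,w→10 11:3→10,w→15 12:3→15,w→16 13:3→16,w→10 14:3→14,w→14 15:3→10,w→17 16:3→17,w→10 17:3→10,w→10.
'33333': |S_i|=[40, 33, 26, 19, 7, 1] end={s40} rej; 5/5 del acc.
'w3www3': run [40, 37, 28, 21, 12, 5, 1] end={s40} ∉↓L; 6/6 single-dels accept.
2 words, ⪯-incomp.

Antichain: [33333, w3www3].


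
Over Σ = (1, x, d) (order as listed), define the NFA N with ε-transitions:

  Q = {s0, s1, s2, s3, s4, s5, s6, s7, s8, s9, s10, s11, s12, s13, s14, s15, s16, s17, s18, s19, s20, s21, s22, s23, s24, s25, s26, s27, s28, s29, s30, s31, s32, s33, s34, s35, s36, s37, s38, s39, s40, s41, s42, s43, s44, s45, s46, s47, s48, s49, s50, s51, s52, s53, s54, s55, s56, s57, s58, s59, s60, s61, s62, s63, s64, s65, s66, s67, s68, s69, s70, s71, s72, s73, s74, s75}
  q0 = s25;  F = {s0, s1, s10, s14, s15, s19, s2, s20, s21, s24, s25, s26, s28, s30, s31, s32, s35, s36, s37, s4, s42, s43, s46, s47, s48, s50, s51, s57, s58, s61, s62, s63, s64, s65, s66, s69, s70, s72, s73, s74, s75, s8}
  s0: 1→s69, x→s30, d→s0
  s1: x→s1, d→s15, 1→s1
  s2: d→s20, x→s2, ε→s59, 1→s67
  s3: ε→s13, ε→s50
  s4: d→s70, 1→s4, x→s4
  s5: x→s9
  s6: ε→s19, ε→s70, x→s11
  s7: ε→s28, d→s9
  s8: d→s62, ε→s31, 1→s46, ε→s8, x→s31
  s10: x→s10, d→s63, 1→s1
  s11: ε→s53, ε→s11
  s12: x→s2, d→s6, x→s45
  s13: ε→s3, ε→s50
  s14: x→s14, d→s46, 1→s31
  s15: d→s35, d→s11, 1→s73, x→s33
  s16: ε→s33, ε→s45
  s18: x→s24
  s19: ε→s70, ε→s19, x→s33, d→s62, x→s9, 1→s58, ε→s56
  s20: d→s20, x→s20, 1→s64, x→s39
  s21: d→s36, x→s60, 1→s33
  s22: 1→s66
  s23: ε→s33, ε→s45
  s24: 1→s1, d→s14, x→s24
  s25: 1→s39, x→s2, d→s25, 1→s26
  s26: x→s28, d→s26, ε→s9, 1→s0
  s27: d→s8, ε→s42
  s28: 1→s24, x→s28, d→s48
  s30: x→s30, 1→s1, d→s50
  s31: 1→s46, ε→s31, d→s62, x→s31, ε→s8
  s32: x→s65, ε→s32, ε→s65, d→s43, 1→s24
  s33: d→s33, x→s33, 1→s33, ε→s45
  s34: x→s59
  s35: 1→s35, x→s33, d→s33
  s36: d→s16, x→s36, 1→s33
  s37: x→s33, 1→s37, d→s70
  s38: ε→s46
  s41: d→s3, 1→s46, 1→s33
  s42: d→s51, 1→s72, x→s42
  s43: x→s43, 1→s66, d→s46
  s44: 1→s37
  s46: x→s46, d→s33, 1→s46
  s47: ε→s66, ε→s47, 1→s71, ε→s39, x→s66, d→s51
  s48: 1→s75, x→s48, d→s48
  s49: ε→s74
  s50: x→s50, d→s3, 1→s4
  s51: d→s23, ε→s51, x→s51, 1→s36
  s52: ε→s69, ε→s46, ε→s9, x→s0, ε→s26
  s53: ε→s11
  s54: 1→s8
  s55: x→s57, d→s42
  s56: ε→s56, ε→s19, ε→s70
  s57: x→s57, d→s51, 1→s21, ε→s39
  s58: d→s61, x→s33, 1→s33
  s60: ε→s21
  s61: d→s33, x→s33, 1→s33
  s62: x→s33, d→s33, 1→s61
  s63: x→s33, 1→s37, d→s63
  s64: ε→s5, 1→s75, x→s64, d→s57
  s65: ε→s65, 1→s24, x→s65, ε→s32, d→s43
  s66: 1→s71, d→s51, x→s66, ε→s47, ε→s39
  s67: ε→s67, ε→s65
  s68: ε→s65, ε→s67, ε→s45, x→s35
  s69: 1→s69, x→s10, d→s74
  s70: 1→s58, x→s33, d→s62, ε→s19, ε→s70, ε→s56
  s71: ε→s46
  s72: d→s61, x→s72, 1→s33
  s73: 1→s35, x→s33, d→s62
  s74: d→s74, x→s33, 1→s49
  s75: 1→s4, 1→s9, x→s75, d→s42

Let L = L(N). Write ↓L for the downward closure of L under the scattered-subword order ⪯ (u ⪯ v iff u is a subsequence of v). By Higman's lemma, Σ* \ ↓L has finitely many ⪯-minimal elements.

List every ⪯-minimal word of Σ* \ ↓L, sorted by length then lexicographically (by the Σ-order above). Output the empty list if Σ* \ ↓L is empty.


|Q|=76, |F|=42, |δ|=209 (56 ε).
min D↑ (39 st, q0=0, F={23}): 0:1→1,x→2,d→0 1:1→3,x→4,d→1 2:1→5,x→2,d→6 3:1→7,x→8,d→3 4:1→9,x→4,d→10 5:1→9,x→5,d→11 6:1→12,x→6,d→6 7:1→7,x→13,d→14 8:1→15,x→8,d→16 9:1→15,x→9,d→17 10:1→18,x→10,d→10 11:1→19,x→11,d→20 12:1→18,x→12,d→21 13:1→15,x→13,d→22 14:1→14,x→23,d→14 15:1→15,x→15,d→24 16:1→25,x→16,d→16 17:1→26,x→17,d→20 18:1→25,x→18,d→27 19:1→20,x→19,d→28 20:1→20,x→20,d→23 21:1→29,x→21,d→28 22:1→30,x→23,d→22 23:1→23,x→23,d→23 24:1→31,x→23,d→32 25:1→25,x→25,d→33 26:1→20,x→26,d→34 27:1→35,x→27,d→28 28:1→36,x→28,d→23 29:1→23,x→29,d→36 30:1→30,x→23,d→33 31:1→32,x→23,d→34 32:1→32,x→23,d→23 33:1→37,x→23,d→34 34:1→38,x→23,d→23 35:1→23,x→35,d→38 36:1→23,x→36,d→23 37:1→23,x→23,d→38 38:1→23,x→23,d→23 [Hopcroft].
'111dx': run [59, 55, 45, 29, 19, 3] end={s33,s45,s9} ∉↓L; 5/5 single-dels accept.
'x1ddd': |S_i|=[59, 53, 42, 32, 12, 4] end={s16,s23,s33,s45} ∉↓L; 5/5 del acc.
'x1d11d': N↓-sim [59, 53, 42, 32, 21, 8, 3] end={s16,s33,s45} ∉↓L; 6/6 single-dels accept.
'xd1d11': N↓-sim [59, 53, 43, 32, 19, 9, 2] end={s33,s45} ∉↓L; 6/6 del acc.
4 minimals (antichain).

A = [111dx, x1ddd, x1d11d, xd1d11].


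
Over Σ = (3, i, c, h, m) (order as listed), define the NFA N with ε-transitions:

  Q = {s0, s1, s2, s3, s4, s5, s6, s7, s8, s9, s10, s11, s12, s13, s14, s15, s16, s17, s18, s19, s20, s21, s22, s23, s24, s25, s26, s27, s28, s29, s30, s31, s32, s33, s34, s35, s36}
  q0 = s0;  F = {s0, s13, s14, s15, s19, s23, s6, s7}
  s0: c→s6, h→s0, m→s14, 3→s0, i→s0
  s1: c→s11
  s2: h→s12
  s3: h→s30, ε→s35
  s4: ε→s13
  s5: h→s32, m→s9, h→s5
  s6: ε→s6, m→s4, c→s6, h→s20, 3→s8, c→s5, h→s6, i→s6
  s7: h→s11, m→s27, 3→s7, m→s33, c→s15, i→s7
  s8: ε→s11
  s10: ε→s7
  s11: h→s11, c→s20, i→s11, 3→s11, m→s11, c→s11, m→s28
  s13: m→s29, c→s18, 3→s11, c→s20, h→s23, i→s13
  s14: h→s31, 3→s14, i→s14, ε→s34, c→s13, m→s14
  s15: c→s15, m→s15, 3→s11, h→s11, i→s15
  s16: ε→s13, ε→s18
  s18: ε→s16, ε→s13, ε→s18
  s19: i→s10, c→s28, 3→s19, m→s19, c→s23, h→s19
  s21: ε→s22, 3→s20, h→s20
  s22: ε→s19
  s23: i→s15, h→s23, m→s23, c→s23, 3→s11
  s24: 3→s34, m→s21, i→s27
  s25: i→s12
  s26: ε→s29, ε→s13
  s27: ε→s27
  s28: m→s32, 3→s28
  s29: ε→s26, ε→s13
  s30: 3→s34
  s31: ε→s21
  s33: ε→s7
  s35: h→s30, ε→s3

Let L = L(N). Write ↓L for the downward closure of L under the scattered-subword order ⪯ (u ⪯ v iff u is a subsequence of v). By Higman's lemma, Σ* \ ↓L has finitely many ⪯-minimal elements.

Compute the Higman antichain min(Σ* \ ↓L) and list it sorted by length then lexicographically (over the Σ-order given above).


|Q|=37, |F|=8, |δ|=89 (21 ε).
min D↑ (9 st, q0=0, F={3}): 0:3→0,i→0,c→1,h→0,m→2 1:3→3,i→1,c→1,h→1,m→4 2:3→2,i→2,c→4,h→5,m→2 3:3→3,i→3,c→3,h→3,m→3 4:3→3,i→4,c→4,h→6,m→4 5:3→5,i→7,c→6,h→5,m→5 6:3→3,i→8,c→6,h→6,m→6 7:3→7,i→7,c→8,h→3,m→7 8:3→3,i→8,c→8,h→3,m→8.
'c3': N↓-sim [27, 16, 5] end={s11,s20,s28,s32,s8} — reject; 2/2 del acc.
'mhih': N↓-sim [27, 23, 14, 9, 4] end={s11,s20,s28,s32} — reject; 4/4 del acc.
2 obstructions.

min(Σ*\↓L) = [c3, mhih].
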